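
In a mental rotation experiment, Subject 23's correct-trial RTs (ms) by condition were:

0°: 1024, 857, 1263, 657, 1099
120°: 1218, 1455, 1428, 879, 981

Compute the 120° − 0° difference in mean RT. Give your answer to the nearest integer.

212 ms

M(0°) = 4900/5 = 980.000
M(120°) = 5961/5 = 1192.200
Difference = 1192.200 − 980.000 = 212.200 ms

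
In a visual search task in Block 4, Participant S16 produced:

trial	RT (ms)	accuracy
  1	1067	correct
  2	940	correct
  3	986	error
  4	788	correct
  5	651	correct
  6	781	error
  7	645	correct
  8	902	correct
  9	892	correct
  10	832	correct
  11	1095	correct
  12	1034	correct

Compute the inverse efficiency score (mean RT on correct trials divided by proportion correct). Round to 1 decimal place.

1061.5 ms

Correct trials (n=10): 1067, 940, 788, 651, 645, 902, 892, 832, 1095, 1034
Mean correct RT = 8846/10 = 884.6000 ms
Proportion correct = 10/12
IES = 884.6000 / (10/12) = 1061.520 ms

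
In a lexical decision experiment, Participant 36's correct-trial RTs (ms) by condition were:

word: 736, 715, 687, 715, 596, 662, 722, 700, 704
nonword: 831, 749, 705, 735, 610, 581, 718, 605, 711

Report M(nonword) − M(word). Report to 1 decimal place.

M(word) = 6237/9 = 693.000
M(nonword) = 6245/9 = 693.889
Difference = 693.889 − 693.000 = 0.889 ms

0.9 ms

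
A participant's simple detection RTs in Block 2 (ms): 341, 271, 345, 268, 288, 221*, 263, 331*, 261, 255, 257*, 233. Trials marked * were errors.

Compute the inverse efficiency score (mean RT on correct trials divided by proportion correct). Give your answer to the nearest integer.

374 ms

Correct trials (n=9): 341, 271, 345, 268, 288, 263, 261, 255, 233
Mean correct RT = 2525/9 = 280.5556 ms
Proportion correct = 9/12
IES = 280.5556 / (9/12) = 374.074 ms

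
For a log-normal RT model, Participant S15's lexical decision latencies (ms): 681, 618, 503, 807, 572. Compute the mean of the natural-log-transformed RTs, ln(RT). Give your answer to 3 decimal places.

6.443

ln(RT): 6.5236, 6.4265, 6.2206, 6.6933, 6.3491
Σ ln(RT) = 32.2131
Mean = 32.2131/5 = 6.44262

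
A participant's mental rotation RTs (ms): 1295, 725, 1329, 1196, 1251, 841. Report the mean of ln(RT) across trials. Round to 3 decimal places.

ln(RT): 7.1663, 6.5862, 7.1922, 7.0867, 7.1317, 6.7346
Σ ln(RT) = 41.8976
Mean = 41.8976/6 = 6.98294

6.983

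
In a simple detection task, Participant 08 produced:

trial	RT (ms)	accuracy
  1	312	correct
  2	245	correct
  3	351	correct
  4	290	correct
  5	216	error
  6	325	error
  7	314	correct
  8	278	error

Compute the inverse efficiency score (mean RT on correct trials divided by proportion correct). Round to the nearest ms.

Correct trials (n=5): 312, 245, 351, 290, 314
Mean correct RT = 1512/5 = 302.4000 ms
Proportion correct = 5/8
IES = 302.4000 / (5/8) = 483.840 ms

484 ms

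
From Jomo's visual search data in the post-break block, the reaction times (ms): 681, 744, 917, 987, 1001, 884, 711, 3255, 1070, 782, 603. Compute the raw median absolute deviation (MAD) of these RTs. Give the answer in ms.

Sorted: 603, 681, 711, 744, 782, 884, 917, 987, 1001, 1070, 3255 → median = 884
|x − 884|: 203, 140, 33, 103, 117, 0, 173, 2371, 186, 102, 281
Sorted deviations: 0, 33, 102, 103, 117, 140, 173, 186, 203, 281, 2371 → MAD = 140

140 ms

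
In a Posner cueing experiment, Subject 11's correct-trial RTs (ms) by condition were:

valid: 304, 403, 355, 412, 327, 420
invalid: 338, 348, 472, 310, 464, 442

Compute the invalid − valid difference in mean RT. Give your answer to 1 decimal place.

25.5 ms

M(valid) = 2221/6 = 370.167
M(invalid) = 2374/6 = 395.667
Difference = 395.667 − 370.167 = 25.500 ms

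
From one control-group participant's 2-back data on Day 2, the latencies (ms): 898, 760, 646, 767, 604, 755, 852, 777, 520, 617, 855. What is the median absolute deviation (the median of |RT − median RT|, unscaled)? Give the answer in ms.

95 ms

Sorted: 520, 604, 617, 646, 755, 760, 767, 777, 852, 855, 898 → median = 760
|x − 760|: 138, 0, 114, 7, 156, 5, 92, 17, 240, 143, 95
Sorted deviations: 0, 5, 7, 17, 92, 95, 114, 138, 143, 156, 240 → MAD = 95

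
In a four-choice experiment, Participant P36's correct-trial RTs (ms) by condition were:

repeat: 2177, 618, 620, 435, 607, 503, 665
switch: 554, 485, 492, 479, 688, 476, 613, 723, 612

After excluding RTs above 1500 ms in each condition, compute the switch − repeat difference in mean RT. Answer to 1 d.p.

-5.6 ms

repeat: exclude 2177
M(repeat) = 3448/6 = 574.667
M(switch) = 5122/9 = 569.111
Difference = 569.111 − 574.667 = -5.556 ms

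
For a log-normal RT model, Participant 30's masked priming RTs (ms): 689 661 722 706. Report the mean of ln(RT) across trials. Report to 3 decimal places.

6.543

ln(RT): 6.5352, 6.4938, 6.5820, 6.5596
Σ ln(RT) = 26.1706
Mean = 26.1706/4 = 6.54266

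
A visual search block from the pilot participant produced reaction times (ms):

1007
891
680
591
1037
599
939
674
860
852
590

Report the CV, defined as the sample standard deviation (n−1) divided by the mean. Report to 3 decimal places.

n = 11, Σ = 8720, M = 792.7273
Σ(x−M)² = 290800.182; s = √(290800.182/10) = 170.5286
CV = 170.5286 / 792.7273 = 0.21512

0.215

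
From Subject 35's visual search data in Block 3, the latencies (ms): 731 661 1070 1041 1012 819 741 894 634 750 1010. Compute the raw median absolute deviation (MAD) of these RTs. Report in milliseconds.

158 ms

Sorted: 634, 661, 731, 741, 750, 819, 894, 1010, 1012, 1041, 1070 → median = 819
|x − 819|: 88, 158, 251, 222, 193, 0, 78, 75, 185, 69, 191
Sorted deviations: 0, 69, 75, 78, 88, 158, 185, 191, 193, 222, 251 → MAD = 158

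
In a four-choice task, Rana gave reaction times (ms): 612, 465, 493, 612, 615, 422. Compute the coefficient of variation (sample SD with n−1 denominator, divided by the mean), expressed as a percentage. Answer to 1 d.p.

n = 6, Σ = 3219, M = 536.5000
Σ(x−M)² = 37677.500; s = √(37677.500/5) = 86.8073
CV = 86.8073 / 536.5000 = 0.16180 = 16.180%

16.2%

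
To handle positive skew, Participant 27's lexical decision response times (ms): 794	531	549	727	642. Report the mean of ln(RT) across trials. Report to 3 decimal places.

6.463

ln(RT): 6.6771, 6.2748, 6.3081, 6.5889, 6.4646
Σ ln(RT) = 32.3135
Mean = 32.3135/5 = 6.46269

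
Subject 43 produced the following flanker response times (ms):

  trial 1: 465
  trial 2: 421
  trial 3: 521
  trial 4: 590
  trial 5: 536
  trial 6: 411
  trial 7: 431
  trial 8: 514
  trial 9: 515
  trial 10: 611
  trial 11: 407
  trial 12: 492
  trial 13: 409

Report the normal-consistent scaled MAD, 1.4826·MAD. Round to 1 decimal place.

90.4 ms

Sorted: 407, 409, 411, 421, 431, 465, 492, 514, 515, 521, 536, 590, 611 → median = 492
|x − 492| sorted: 0, 22, 23, 27, 29, 44, 61, 71, 81, 83, 85, 98, 119 → MAD = 61
Robust SD ≈ 1.4826 × 61 = 90.439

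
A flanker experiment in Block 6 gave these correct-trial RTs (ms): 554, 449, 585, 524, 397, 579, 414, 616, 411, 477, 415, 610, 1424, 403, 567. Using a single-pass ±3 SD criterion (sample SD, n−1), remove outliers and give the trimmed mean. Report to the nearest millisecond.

500 ms

n = 15, ΣRT = 8425, M = 561.667
Σ(x−M)² = 889427.33; s = √(889427.33/14) = 252.053
Cutoffs: 561.667 ± 3·252.053 → [-194.5, 1317.8]
Outside: 1424 → excluded.
Retained (n=14): Σ = 7001, mean = 7001/14 = 500.071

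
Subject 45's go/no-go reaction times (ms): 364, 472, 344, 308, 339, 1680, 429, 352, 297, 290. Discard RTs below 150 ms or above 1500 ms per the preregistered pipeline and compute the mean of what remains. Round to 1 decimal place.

Excluded: 1680
Retained (n=9): Σ = 3195
Mean = 3195/9 = 355.0000

355.0 ms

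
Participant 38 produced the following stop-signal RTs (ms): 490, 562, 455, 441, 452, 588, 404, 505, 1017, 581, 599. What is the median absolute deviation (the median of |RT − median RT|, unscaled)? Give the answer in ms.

Sorted: 404, 441, 452, 455, 490, 505, 562, 581, 588, 599, 1017 → median = 505
|x − 505|: 15, 57, 50, 64, 53, 83, 101, 0, 512, 76, 94
Sorted deviations: 0, 15, 50, 53, 57, 64, 76, 83, 94, 101, 512 → MAD = 64

64 ms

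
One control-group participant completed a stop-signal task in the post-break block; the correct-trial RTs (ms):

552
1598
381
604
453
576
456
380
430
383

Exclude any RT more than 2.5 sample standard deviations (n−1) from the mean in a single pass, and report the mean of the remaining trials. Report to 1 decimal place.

468.3 ms

n = 10, ΣRT = 5813, M = 581.300
Σ(x−M)² = 1210098.10; s = √(1210098.10/9) = 366.682
Cutoffs: 581.300 ± 2.5·366.682 → [-335.4, 1498.0]
Outside: 1598 → excluded.
Retained (n=9): Σ = 4215, mean = 4215/9 = 468.333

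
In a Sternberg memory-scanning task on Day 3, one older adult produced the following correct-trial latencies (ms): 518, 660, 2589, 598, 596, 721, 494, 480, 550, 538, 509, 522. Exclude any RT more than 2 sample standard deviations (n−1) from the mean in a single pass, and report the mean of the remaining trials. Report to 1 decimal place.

562.4 ms

n = 12, ΣRT = 8775, M = 731.250
Σ(x−M)² = 3820732.25; s = √(3820732.25/11) = 589.355
Cutoffs: 731.250 ± 2·589.355 → [-447.5, 1910.0]
Outside: 2589 → excluded.
Retained (n=11): Σ = 6186, mean = 6186/11 = 562.364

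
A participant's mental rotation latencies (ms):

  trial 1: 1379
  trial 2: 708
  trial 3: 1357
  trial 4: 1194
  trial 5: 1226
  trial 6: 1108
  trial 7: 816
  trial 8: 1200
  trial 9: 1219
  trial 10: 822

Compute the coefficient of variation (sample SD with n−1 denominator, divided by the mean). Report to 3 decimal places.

0.215

n = 10, Σ = 11029, M = 1102.9000
Σ(x−M)² = 504346.900; s = √(504346.900/9) = 236.7246
CV = 236.7246 / 1102.9000 = 0.21464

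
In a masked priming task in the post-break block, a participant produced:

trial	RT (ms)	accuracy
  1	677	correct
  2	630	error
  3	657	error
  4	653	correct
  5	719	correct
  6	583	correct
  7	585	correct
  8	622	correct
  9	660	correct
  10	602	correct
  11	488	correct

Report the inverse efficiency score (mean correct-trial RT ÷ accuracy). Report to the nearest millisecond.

Correct trials (n=9): 677, 653, 719, 583, 585, 622, 660, 602, 488
Mean correct RT = 5589/9 = 621.0000 ms
Proportion correct = 9/11
IES = 621.0000 / (9/11) = 759.000 ms

759 ms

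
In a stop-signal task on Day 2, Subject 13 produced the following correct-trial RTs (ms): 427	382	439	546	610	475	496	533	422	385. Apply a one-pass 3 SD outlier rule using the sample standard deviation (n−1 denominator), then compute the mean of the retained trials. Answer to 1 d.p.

471.5 ms

n = 10, ΣRT = 4715, M = 471.500
Σ(x−M)² = 50106.50; s = √(50106.50/9) = 74.615
Cutoffs: 471.500 ± 3·74.615 → [247.7, 695.3]
No RTs fall outside the cutoffs; all 10 retained. Mean = 4715/10 = 471.500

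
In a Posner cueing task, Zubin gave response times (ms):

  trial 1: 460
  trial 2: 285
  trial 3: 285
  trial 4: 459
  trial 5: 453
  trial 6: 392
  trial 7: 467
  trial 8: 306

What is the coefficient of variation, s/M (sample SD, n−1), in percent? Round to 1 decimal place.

21.5%

n = 8, Σ = 3107, M = 388.3750
Σ(x−M)² = 48647.875; s = √(48647.875/7) = 83.3648
CV = 83.3648 / 388.3750 = 0.21465 = 21.465%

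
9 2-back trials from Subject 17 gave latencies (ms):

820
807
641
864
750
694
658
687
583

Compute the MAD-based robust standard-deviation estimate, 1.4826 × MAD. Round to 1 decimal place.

83.0 ms

Sorted: 583, 641, 658, 687, 694, 750, 807, 820, 864 → median = 694
|x − 694| sorted: 0, 7, 36, 53, 56, 111, 113, 126, 170 → MAD = 56
Robust SD ≈ 1.4826 × 56 = 83.026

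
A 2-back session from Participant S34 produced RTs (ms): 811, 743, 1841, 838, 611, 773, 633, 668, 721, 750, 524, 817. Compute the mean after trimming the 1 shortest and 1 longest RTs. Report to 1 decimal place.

736.5 ms

Sorted: 524, 611, 633, 668, 721, 743, 750, 773, 811, 817, 838, 1841
Drop lowest 1 (524) and highest 1 (1841)
Remaining (n=10): Σ = 7365, mean = 7365/10 = 736.500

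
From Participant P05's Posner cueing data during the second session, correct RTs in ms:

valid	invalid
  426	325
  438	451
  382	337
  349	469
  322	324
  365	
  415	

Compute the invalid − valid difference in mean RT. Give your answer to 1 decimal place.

-4.1 ms

M(valid) = 2697/7 = 385.286
M(invalid) = 1906/5 = 381.200
Difference = 381.200 − 385.286 = -4.086 ms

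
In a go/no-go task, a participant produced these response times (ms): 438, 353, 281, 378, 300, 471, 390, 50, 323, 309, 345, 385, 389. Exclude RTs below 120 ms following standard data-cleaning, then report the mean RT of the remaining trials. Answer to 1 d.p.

Excluded: 50
Retained (n=12): Σ = 4362
Mean = 4362/12 = 363.5000

363.5 ms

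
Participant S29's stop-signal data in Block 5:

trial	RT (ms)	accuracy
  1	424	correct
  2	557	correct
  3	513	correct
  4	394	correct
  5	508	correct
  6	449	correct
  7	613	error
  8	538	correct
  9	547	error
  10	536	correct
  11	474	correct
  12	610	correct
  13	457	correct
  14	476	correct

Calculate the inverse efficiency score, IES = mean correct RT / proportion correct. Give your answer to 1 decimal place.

Correct trials (n=12): 424, 557, 513, 394, 508, 449, 538, 536, 474, 610, 457, 476
Mean correct RT = 5936/12 = 494.6667 ms
Proportion correct = 12/14
IES = 494.6667 / (12/14) = 577.111 ms

577.1 ms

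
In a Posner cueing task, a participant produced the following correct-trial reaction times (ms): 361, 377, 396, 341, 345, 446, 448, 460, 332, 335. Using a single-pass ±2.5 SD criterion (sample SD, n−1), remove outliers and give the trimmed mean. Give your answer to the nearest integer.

384 ms

n = 10, ΣRT = 3841, M = 384.100
Σ(x−M)² = 22912.90; s = √(22912.90/9) = 50.457
Cutoffs: 384.100 ± 2.5·50.457 → [258.0, 510.2]
No RTs fall outside the cutoffs; all 10 retained. Mean = 3841/10 = 384.100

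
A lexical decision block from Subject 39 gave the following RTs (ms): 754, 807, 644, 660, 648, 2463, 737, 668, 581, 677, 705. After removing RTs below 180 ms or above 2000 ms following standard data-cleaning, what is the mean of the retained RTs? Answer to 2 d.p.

Excluded: 2463
Retained (n=10): Σ = 6881
Mean = 6881/10 = 688.1000

688.10 ms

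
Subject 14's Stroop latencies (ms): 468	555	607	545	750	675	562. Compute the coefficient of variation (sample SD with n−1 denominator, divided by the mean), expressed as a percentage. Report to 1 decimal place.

15.6%

n = 7, Σ = 4162, M = 594.5714
Σ(x−M)² = 51885.714; s = √(51885.714/6) = 92.9926
CV = 92.9926 / 594.5714 = 0.15640 = 15.640%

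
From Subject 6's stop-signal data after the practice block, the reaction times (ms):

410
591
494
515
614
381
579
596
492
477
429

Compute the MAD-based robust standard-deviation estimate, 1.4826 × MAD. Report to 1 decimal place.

Sorted: 381, 410, 429, 477, 492, 494, 515, 579, 591, 596, 614 → median = 494
|x − 494| sorted: 0, 2, 17, 21, 65, 84, 85, 97, 102, 113, 120 → MAD = 84
Robust SD ≈ 1.4826 × 84 = 124.538

124.5 ms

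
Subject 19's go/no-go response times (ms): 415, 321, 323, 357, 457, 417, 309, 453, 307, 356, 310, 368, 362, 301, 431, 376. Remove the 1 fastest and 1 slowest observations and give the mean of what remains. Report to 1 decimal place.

Sorted: 301, 307, 309, 310, 321, 323, 356, 357, 362, 368, 376, 415, 417, 431, 453, 457
Drop lowest 1 (301) and highest 1 (457)
Remaining (n=14): Σ = 5105, mean = 5105/14 = 364.643

364.6 ms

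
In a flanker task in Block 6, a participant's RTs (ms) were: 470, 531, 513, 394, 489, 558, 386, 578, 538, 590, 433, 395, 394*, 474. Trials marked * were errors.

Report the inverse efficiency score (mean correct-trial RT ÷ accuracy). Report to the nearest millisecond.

526 ms

Correct trials (n=13): 470, 531, 513, 394, 489, 558, 386, 578, 538, 590, 433, 395, 474
Mean correct RT = 6349/13 = 488.3846 ms
Proportion correct = 13/14
IES = 488.3846 / (13/14) = 525.953 ms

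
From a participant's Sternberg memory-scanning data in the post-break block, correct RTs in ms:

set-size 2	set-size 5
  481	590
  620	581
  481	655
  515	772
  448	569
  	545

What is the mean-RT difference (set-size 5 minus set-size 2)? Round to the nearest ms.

M(set-size 2) = 2545/5 = 509.000
M(set-size 5) = 3712/6 = 618.667
Difference = 618.667 − 509.000 = 109.667 ms

110 ms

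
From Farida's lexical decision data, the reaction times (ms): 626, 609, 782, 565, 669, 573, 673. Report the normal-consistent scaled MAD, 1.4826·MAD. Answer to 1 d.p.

Sorted: 565, 573, 609, 626, 669, 673, 782 → median = 626
|x − 626| sorted: 0, 17, 43, 47, 53, 61, 156 → MAD = 47
Robust SD ≈ 1.4826 × 47 = 69.682

69.7 ms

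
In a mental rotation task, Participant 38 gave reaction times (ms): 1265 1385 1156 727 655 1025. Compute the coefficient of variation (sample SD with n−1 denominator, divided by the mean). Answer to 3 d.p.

0.283

n = 6, Σ = 6213, M = 1035.5000
Σ(x−M)² = 429403.500; s = √(429403.500/5) = 293.0541
CV = 293.0541 / 1035.5000 = 0.28301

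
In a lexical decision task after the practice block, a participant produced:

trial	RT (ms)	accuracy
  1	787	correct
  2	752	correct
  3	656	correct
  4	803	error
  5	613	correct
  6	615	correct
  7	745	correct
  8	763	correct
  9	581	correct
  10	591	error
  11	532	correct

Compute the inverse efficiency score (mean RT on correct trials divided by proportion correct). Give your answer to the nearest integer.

821 ms

Correct trials (n=9): 787, 752, 656, 613, 615, 745, 763, 581, 532
Mean correct RT = 6044/9 = 671.5556 ms
Proportion correct = 9/11
IES = 671.5556 / (9/11) = 820.790 ms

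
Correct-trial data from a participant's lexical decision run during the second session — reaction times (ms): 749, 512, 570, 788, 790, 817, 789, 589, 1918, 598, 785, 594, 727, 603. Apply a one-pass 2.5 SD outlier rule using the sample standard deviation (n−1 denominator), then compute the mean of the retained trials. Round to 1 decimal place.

685.5 ms

n = 14, ΣRT = 10829, M = 773.500
Σ(x−M)² = 1551315.50; s = √(1551315.50/13) = 345.445
Cutoffs: 773.500 ± 2.5·345.445 → [-90.1, 1637.1]
Outside: 1918 → excluded.
Retained (n=13): Σ = 8911, mean = 8911/13 = 685.462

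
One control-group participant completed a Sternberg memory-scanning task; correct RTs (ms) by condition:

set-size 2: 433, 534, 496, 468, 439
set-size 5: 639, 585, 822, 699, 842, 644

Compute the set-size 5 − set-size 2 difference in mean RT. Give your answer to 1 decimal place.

231.2 ms

M(set-size 2) = 2370/5 = 474.000
M(set-size 5) = 4231/6 = 705.167
Difference = 705.167 − 474.000 = 231.167 ms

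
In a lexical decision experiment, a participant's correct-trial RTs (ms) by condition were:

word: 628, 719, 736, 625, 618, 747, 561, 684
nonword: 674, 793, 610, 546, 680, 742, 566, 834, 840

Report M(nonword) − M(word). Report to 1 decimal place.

33.6 ms

M(word) = 5318/8 = 664.750
M(nonword) = 6285/9 = 698.333
Difference = 698.333 − 664.750 = 33.583 ms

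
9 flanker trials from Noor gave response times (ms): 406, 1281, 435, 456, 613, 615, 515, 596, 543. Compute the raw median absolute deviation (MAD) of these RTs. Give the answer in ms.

Sorted: 406, 435, 456, 515, 543, 596, 613, 615, 1281 → median = 543
|x − 543|: 137, 738, 108, 87, 70, 72, 28, 53, 0
Sorted deviations: 0, 28, 53, 70, 72, 87, 108, 137, 738 → MAD = 72

72 ms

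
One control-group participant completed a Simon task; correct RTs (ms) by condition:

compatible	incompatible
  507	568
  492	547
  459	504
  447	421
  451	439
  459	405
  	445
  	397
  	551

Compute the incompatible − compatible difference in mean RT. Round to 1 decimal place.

M(compatible) = 2815/6 = 469.167
M(incompatible) = 4277/9 = 475.222
Difference = 475.222 − 469.167 = 6.056 ms

6.1 ms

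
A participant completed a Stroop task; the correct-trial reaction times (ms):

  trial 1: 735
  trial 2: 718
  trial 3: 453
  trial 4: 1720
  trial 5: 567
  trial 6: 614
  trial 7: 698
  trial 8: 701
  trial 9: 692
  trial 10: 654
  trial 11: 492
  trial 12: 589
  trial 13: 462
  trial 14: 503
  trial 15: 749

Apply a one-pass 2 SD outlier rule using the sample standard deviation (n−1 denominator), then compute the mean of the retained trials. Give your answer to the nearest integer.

n = 15, ΣRT = 10347, M = 689.800
Σ(x−M)² = 1282106.40; s = √(1282106.40/14) = 302.620
Cutoffs: 689.800 ± 2·302.620 → [84.6, 1295.0]
Outside: 1720 → excluded.
Retained (n=14): Σ = 8627, mean = 8627/14 = 616.214

616 ms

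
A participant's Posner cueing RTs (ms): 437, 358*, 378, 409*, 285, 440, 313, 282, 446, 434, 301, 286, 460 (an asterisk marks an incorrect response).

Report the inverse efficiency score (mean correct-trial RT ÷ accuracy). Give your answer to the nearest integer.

Correct trials (n=11): 437, 378, 285, 440, 313, 282, 446, 434, 301, 286, 460
Mean correct RT = 4062/11 = 369.2727 ms
Proportion correct = 11/13
IES = 369.2727 / (11/13) = 436.413 ms

436 ms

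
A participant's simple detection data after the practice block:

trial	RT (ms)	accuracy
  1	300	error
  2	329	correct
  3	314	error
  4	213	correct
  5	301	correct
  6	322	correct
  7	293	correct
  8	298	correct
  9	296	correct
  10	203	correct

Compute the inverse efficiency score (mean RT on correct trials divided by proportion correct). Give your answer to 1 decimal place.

352.3 ms

Correct trials (n=8): 329, 213, 301, 322, 293, 298, 296, 203
Mean correct RT = 2255/8 = 281.8750 ms
Proportion correct = 8/10
IES = 281.8750 / (8/10) = 352.344 ms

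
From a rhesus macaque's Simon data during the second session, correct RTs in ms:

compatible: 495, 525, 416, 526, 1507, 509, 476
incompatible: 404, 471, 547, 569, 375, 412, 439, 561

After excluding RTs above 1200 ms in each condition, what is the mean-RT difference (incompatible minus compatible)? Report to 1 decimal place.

-18.9 ms

compatible: exclude 1507
M(compatible) = 2947/6 = 491.167
M(incompatible) = 3778/8 = 472.250
Difference = 472.250 − 491.167 = -18.917 ms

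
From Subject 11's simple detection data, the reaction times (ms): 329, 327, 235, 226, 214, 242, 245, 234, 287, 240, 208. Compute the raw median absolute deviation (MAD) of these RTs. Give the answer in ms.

Sorted: 208, 214, 226, 234, 235, 240, 242, 245, 287, 327, 329 → median = 240
|x − 240|: 89, 87, 5, 14, 26, 2, 5, 6, 47, 0, 32
Sorted deviations: 0, 2, 5, 5, 6, 14, 26, 32, 47, 87, 89 → MAD = 14

14 ms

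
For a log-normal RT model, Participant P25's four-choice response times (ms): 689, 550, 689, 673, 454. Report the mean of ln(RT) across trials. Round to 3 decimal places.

6.402

ln(RT): 6.5352, 6.3099, 6.5352, 6.5117, 6.1181
Σ ln(RT) = 32.0102
Mean = 32.0102/5 = 6.40205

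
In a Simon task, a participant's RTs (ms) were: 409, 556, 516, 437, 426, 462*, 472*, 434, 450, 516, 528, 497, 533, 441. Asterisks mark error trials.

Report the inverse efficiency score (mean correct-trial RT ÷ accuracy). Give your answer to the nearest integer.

558 ms

Correct trials (n=12): 409, 556, 516, 437, 426, 434, 450, 516, 528, 497, 533, 441
Mean correct RT = 5743/12 = 478.5833 ms
Proportion correct = 12/14
IES = 478.5833 / (12/14) = 558.347 ms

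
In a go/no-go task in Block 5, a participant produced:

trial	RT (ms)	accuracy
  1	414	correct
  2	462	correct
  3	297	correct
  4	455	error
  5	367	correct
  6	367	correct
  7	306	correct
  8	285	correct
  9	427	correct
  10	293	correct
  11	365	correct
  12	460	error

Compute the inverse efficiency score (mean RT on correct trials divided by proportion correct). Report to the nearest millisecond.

Correct trials (n=10): 414, 462, 297, 367, 367, 306, 285, 427, 293, 365
Mean correct RT = 3583/10 = 358.3000 ms
Proportion correct = 10/12
IES = 358.3000 / (10/12) = 429.960 ms

430 ms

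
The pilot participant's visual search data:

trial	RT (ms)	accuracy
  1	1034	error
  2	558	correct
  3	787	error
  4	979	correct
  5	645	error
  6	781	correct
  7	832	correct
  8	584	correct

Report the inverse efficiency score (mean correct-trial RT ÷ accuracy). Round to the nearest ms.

Correct trials (n=5): 558, 979, 781, 832, 584
Mean correct RT = 3734/5 = 746.8000 ms
Proportion correct = 5/8
IES = 746.8000 / (5/8) = 1194.880 ms

1195 ms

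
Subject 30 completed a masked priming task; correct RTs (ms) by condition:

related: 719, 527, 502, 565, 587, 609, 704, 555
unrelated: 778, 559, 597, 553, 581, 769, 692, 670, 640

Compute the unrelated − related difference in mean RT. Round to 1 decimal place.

52.8 ms

M(related) = 4768/8 = 596.000
M(unrelated) = 5839/9 = 648.778
Difference = 648.778 − 596.000 = 52.778 ms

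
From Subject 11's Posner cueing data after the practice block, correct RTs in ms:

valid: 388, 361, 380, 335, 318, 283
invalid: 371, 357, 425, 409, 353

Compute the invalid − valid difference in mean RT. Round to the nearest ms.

M(valid) = 2065/6 = 344.167
M(invalid) = 1915/5 = 383.000
Difference = 383.000 − 344.167 = 38.833 ms

39 ms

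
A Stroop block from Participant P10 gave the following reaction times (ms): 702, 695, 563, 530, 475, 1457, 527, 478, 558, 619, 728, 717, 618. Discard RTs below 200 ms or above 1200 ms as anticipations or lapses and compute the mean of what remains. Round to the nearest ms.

Excluded: 1457
Retained (n=12): Σ = 7210
Mean = 7210/12 = 600.8333

601 ms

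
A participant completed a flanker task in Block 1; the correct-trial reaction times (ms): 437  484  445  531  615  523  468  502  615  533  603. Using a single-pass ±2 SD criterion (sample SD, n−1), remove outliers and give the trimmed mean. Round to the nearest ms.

n = 11, ΣRT = 5756, M = 523.273
Σ(x−M)² = 41958.18; s = √(41958.18/10) = 64.775
Cutoffs: 523.273 ± 2·64.775 → [393.7, 652.8]
No RTs fall outside the cutoffs; all 11 retained. Mean = 5756/11 = 523.273

523 ms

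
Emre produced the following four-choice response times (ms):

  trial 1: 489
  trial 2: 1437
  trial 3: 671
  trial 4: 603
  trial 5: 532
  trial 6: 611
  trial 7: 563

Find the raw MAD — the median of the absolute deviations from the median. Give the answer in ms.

Sorted: 489, 532, 563, 603, 611, 671, 1437 → median = 603
|x − 603|: 114, 834, 68, 0, 71, 8, 40
Sorted deviations: 0, 8, 40, 68, 71, 114, 834 → MAD = 68

68 ms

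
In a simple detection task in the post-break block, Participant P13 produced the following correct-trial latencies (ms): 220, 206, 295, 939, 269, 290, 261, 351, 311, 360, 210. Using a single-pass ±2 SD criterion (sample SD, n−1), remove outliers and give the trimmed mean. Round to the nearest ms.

n = 11, ΣRT = 3712, M = 337.455
Σ(x−M)² = 425154.73; s = √(425154.73/10) = 206.193
Cutoffs: 337.455 ± 2·206.193 → [-74.9, 749.8]
Outside: 939 → excluded.
Retained (n=10): Σ = 2773, mean = 2773/10 = 277.300

277 ms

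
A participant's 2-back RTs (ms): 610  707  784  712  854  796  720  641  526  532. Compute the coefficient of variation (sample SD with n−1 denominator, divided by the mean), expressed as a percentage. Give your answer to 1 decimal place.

16.0%

n = 10, Σ = 6882, M = 688.2000
Σ(x−M)² = 109269.600; s = √(109269.600/9) = 110.1865
CV = 110.1865 / 688.2000 = 0.16011 = 16.011%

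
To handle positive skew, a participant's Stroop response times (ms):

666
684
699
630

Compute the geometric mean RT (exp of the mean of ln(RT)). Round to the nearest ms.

669 ms

ln(RT): 6.5013, 6.5280, 6.5497, 6.4457
Mean ln(RT) = 26.0246/4 = 6.50615
Geometric mean = exp(6.50615) = 669.25 ms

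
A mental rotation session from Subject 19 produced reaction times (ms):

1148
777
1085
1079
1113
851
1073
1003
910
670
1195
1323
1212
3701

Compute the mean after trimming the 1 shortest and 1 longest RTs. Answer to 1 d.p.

1064.1 ms

Sorted: 670, 777, 851, 910, 1003, 1073, 1079, 1085, 1113, 1148, 1195, 1212, 1323, 3701
Drop lowest 1 (670) and highest 1 (3701)
Remaining (n=12): Σ = 12769, mean = 12769/12 = 1064.083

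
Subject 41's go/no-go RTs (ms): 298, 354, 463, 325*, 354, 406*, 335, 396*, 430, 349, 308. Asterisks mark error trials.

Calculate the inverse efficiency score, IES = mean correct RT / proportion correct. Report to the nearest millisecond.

497 ms

Correct trials (n=8): 298, 354, 463, 354, 335, 430, 349, 308
Mean correct RT = 2891/8 = 361.3750 ms
Proportion correct = 8/11
IES = 361.3750 / (8/11) = 496.891 ms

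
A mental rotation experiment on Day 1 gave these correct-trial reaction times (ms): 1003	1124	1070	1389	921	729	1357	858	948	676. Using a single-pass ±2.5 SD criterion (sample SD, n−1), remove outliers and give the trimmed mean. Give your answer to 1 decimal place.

n = 10, ΣRT = 10075, M = 1007.500
Σ(x−M)² = 506018.50; s = √(506018.50/9) = 237.117
Cutoffs: 1007.500 ± 2.5·237.117 → [414.7, 1600.3]
No RTs fall outside the cutoffs; all 10 retained. Mean = 10075/10 = 1007.500

1007.5 ms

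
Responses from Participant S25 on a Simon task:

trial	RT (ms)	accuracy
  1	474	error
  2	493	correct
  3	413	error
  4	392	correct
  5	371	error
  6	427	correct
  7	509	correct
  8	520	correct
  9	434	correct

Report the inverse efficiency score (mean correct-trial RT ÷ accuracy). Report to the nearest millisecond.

Correct trials (n=6): 493, 392, 427, 509, 520, 434
Mean correct RT = 2775/6 = 462.5000 ms
Proportion correct = 6/9
IES = 462.5000 / (6/9) = 693.750 ms

694 ms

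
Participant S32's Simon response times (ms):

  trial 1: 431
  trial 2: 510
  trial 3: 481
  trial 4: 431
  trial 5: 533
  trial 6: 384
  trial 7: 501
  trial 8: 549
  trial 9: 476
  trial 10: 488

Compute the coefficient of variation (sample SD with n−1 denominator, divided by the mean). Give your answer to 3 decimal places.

n = 10, Σ = 4784, M = 478.4000
Σ(x−M)² = 22984.400; s = √(22984.400/9) = 50.5354
CV = 50.5354 / 478.4000 = 0.10563

0.106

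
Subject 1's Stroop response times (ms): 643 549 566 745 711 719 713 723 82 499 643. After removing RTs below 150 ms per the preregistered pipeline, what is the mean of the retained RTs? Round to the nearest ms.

651 ms

Excluded: 82
Retained (n=10): Σ = 6511
Mean = 6511/10 = 651.1000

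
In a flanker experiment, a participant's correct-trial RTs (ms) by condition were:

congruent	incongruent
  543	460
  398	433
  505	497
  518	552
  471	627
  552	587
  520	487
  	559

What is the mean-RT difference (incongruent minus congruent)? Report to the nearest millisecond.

24 ms

M(congruent) = 3507/7 = 501.000
M(incongruent) = 4202/8 = 525.250
Difference = 525.250 − 501.000 = 24.250 ms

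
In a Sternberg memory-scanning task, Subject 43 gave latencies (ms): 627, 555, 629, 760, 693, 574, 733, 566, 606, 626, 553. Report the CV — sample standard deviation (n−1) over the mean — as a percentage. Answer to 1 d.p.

11.3%

n = 11, Σ = 6922, M = 629.2727
Σ(x−M)² = 50860.182; s = √(50860.182/10) = 71.3163
CV = 71.3163 / 629.2727 = 0.11333 = 11.333%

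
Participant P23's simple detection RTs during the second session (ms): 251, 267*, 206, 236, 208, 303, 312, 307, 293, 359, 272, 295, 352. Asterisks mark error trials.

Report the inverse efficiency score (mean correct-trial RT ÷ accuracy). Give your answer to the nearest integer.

Correct trials (n=12): 251, 206, 236, 208, 303, 312, 307, 293, 359, 272, 295, 352
Mean correct RT = 3394/12 = 282.8333 ms
Proportion correct = 12/13
IES = 282.8333 / (12/13) = 306.403 ms

306 ms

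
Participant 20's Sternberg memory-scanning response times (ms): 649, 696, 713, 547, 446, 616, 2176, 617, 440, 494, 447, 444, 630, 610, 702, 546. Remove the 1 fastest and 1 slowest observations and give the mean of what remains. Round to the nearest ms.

Sorted: 440, 444, 446, 447, 494, 546, 547, 610, 616, 617, 630, 649, 696, 702, 713, 2176
Drop lowest 1 (440) and highest 1 (2176)
Remaining (n=14): Σ = 8157, mean = 8157/14 = 582.643

583 ms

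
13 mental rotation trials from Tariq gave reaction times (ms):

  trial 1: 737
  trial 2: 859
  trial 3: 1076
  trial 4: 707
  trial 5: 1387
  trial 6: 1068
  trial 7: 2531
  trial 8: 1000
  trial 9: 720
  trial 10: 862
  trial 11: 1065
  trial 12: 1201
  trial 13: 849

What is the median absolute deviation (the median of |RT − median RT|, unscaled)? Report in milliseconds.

Sorted: 707, 720, 737, 849, 859, 862, 1000, 1065, 1068, 1076, 1201, 1387, 2531 → median = 1000
|x − 1000|: 263, 141, 76, 293, 387, 68, 1531, 0, 280, 138, 65, 201, 151
Sorted deviations: 0, 65, 68, 76, 138, 141, 151, 201, 263, 280, 293, 387, 1531 → MAD = 151

151 ms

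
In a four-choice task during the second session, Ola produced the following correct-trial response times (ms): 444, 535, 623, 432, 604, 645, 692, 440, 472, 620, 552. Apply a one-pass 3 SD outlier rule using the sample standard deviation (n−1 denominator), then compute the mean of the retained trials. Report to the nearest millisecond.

n = 11, ΣRT = 6059, M = 550.818
Σ(x−M)² = 85899.64; s = √(85899.64/10) = 92.682
Cutoffs: 550.818 ± 3·92.682 → [272.8, 828.9]
No RTs fall outside the cutoffs; all 11 retained. Mean = 6059/11 = 550.818

551 ms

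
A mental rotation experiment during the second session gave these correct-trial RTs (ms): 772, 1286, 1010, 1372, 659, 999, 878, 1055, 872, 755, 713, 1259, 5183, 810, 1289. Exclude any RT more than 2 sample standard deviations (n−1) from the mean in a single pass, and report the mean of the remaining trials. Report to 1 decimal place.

980.6 ms

n = 15, ΣRT = 18912, M = 1260.800
Σ(x−M)² = 17229174.40; s = √(17229174.40/14) = 1109.349
Cutoffs: 1260.800 ± 2·1109.349 → [-957.9, 3479.5]
Outside: 5183 → excluded.
Retained (n=14): Σ = 13729, mean = 13729/14 = 980.643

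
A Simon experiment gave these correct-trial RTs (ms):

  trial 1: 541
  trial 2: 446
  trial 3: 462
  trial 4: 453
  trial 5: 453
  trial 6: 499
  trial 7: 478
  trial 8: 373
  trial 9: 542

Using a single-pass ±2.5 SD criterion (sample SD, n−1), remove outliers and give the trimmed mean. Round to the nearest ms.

n = 9, ΣRT = 4247, M = 471.889
Σ(x−M)² = 21724.89; s = √(21724.89/8) = 52.112
Cutoffs: 471.889 ± 2.5·52.112 → [341.6, 602.2]
No RTs fall outside the cutoffs; all 9 retained. Mean = 4247/9 = 471.889

472 ms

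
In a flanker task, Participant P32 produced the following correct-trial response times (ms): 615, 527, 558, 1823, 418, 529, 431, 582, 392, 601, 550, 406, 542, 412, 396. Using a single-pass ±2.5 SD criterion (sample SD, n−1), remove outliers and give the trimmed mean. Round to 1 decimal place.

497.1 ms

n = 15, ΣRT = 8782, M = 585.467
Σ(x−M)² = 1730653.73; s = √(1730653.73/14) = 351.594
Cutoffs: 585.467 ± 2.5·351.594 → [-293.5, 1464.5]
Outside: 1823 → excluded.
Retained (n=14): Σ = 6959, mean = 6959/14 = 497.071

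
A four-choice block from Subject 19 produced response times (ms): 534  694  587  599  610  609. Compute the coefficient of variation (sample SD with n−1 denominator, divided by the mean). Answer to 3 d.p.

0.085

n = 6, Σ = 3633, M = 605.5000
Σ(x−M)² = 13361.500; s = √(13361.500/5) = 51.6943
CV = 51.6943 / 605.5000 = 0.08537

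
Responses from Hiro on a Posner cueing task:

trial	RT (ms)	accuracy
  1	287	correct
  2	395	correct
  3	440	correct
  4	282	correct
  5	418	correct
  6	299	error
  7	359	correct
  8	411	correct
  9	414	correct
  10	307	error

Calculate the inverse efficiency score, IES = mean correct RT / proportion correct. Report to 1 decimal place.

469.7 ms

Correct trials (n=8): 287, 395, 440, 282, 418, 359, 411, 414
Mean correct RT = 3006/8 = 375.7500 ms
Proportion correct = 8/10
IES = 375.7500 / (8/10) = 469.688 ms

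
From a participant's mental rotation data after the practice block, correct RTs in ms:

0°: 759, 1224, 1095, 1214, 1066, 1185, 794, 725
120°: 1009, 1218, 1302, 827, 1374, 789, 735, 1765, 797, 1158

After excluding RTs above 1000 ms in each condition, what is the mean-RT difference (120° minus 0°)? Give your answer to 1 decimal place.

0°: exclude 1224, 1095, 1214, 1066, 1185
120°: exclude 1009, 1218, 1302, 1374, 1765, 1158
M(0°) = 2278/3 = 759.333
M(120°) = 3148/4 = 787.000
Difference = 787.000 − 759.333 = 27.667 ms

27.7 ms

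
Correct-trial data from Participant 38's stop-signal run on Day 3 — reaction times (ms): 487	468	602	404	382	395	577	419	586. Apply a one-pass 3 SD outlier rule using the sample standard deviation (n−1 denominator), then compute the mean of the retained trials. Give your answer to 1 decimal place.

480.0 ms

n = 9, ΣRT = 4320, M = 480.000
Σ(x−M)² = 62048.00; s = √(62048.00/8) = 88.068
Cutoffs: 480.000 ± 3·88.068 → [215.8, 744.2]
No RTs fall outside the cutoffs; all 9 retained. Mean = 4320/9 = 480.000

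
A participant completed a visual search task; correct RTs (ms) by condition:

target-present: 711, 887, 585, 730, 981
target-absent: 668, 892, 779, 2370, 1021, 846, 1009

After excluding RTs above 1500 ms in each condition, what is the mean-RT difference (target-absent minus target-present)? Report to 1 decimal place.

target-absent: exclude 2370
M(target-present) = 3894/5 = 778.800
M(target-absent) = 5215/6 = 869.167
Difference = 869.167 − 778.800 = 90.367 ms

90.4 ms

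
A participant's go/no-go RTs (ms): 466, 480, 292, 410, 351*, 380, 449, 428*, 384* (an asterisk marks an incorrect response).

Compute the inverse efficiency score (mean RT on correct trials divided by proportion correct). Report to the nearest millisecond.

Correct trials (n=6): 466, 480, 292, 410, 380, 449
Mean correct RT = 2477/6 = 412.8333 ms
Proportion correct = 6/9
IES = 412.8333 / (6/9) = 619.250 ms

619 ms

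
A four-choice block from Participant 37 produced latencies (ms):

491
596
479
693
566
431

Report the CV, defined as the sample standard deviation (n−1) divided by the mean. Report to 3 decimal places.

0.175

n = 6, Σ = 3256, M = 542.6667
Σ(x−M)² = 45181.333; s = √(45181.333/5) = 95.0593
CV = 95.0593 / 542.6667 = 0.17517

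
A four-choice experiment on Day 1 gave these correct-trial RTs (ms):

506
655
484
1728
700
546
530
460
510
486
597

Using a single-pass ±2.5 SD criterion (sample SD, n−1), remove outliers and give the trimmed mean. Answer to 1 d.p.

n = 11, ΣRT = 7202, M = 654.727
Σ(x−M)² = 1323276.18; s = √(1323276.18/10) = 363.769
Cutoffs: 654.727 ± 2.5·363.769 → [-254.7, 1564.1]
Outside: 1728 → excluded.
Retained (n=10): Σ = 5474, mean = 5474/10 = 547.400

547.4 ms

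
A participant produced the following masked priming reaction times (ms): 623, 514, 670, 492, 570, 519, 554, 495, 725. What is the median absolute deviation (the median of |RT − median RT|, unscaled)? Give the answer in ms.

Sorted: 492, 495, 514, 519, 554, 570, 623, 670, 725 → median = 554
|x − 554|: 69, 40, 116, 62, 16, 35, 0, 59, 171
Sorted deviations: 0, 16, 35, 40, 59, 62, 69, 116, 171 → MAD = 59

59 ms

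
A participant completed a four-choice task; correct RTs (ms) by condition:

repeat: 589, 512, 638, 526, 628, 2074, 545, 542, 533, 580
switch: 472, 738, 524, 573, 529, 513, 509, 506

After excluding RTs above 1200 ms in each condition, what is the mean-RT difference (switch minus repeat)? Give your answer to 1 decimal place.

-20.4 ms

repeat: exclude 2074
M(repeat) = 5093/9 = 565.889
M(switch) = 4364/8 = 545.500
Difference = 545.500 − 565.889 = -20.389 ms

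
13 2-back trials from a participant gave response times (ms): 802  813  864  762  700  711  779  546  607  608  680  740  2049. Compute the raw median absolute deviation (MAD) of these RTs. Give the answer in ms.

Sorted: 546, 607, 608, 680, 700, 711, 740, 762, 779, 802, 813, 864, 2049 → median = 740
|x − 740|: 62, 73, 124, 22, 40, 29, 39, 194, 133, 132, 60, 0, 1309
Sorted deviations: 0, 22, 29, 39, 40, 60, 62, 73, 124, 132, 133, 194, 1309 → MAD = 62

62 ms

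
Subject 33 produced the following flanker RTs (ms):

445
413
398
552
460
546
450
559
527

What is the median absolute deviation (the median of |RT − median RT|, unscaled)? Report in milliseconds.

62 ms

Sorted: 398, 413, 445, 450, 460, 527, 546, 552, 559 → median = 460
|x − 460|: 15, 47, 62, 92, 0, 86, 10, 99, 67
Sorted deviations: 0, 10, 15, 47, 62, 67, 86, 92, 99 → MAD = 62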